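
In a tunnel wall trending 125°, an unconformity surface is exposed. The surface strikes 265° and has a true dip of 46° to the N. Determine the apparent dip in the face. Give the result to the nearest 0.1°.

33.6°

Angle between strike (265°) and section (125°): β = 40°.
tan α = tan 46° × sin 40° = 1.0355 × 0.6428 = 0.6656
apparent dip = arctan 0.6656 = 33.65°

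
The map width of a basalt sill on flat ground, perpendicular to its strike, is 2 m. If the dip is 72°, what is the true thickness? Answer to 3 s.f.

True thickness t = w · sin(dip) = 2 × sin 72°
t = 2 × 0.9511 = 1.902 m

1.90 m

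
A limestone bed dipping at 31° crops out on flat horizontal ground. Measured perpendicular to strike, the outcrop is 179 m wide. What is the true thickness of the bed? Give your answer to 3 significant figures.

True thickness t = w · sin(dip) = 179 × sin 31°
t = 179 × 0.5150 = 92.192 m

92.2 m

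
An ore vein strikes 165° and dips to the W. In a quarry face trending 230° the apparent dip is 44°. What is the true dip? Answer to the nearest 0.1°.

β = acute angle between strike 165° and section 230° = 65°.
tan δ = tan α / sin β = tan 44° / sin 65° = 0.9657 / 0.9063 = 1.0655
true dip = arctan 1.0655 = 46.82°

46.8°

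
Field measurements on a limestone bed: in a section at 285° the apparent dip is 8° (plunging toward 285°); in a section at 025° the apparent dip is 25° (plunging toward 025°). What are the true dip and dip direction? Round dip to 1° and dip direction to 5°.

The two traces are lines in the plane: v₁ = (sin 285°·cos 8°, cos 285°·cos 8°, −sin 8°), v₂ = (sin 25°·cos 25°, cos 25°·cos 25°, −sin 25°).
n = v₁ × v₂ = (-0.006, 0.458, 0.884) (taken with n_z > 0).
tan δ = √(n_x²+n_y²)/n_z = 0.458/0.884, so δ = 27.4°.
The horizontal component of n points toward azimuth atan2(n_x, n_y) = 359°, the dip direction.

true dip 27°, dip direction 000°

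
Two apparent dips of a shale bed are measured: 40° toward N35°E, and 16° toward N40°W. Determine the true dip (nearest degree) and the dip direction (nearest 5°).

true dip 40°, dip direction 030°

Represent each trace as a vector plunging at its apparent dip toward its trend (east-north-up frame): v₁ = (0.439, 0.628, -0.643), v₂ = (-0.618, 0.736, -0.276).
Cross product v₁ × v₂ gives the pole to the plane: n ∝ (0.300, 0.518, 0.711).
tan δ = √(n_x²+n_y²)/n_z = 0.599/0.711, so δ = 40.1°.
The horizontal component of n points toward azimuth atan2(n_x, n_y) = 30°, the dip direction.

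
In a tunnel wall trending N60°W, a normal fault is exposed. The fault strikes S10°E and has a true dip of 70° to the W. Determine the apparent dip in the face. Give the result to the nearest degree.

The section lies 50° from the strike.
tan(apparent dip) = tan 70° · sin 50° = 2.1047
apparent dip = arctan 2.1047 = 64.59°

65°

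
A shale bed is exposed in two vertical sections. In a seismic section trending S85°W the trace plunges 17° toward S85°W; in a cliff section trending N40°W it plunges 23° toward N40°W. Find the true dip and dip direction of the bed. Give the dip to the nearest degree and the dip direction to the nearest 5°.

true dip 23°, dip direction 310°

The two traces are lines in the plane: v₁ = (sin 265°·cos 17°, cos 265°·cos 17°, −sin 17°), v₂ = (sin 320°·cos 23°, cos 320°·cos 23°, −sin 23°).
The plane normal is n = v₁ × v₂ ∝ (-0.239, 0.199, 0.721).
tan δ = √(n_x²+n_y²)/n_z = 0.311/0.721, so δ = 23.3°.
Dip direction = atan2(-0.239, 0.199) = 310° (azimuth of n's horizontal projection).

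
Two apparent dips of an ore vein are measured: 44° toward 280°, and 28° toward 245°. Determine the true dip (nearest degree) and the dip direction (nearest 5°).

true dip 47°, dip direction 305°

Each apparent-dip line lies in the plane. As unit vectors (x east, y north, z up), v₁ plunges 44°→280° and v₂ plunges 28°→245°.
The plane normal is n = v₁ × v₂ ∝ (-0.318, 0.223, 0.364).
tan δ = √(n_x²+n_y²)/n_z = 0.388/0.364, so δ = 46.8°.
The horizontal component of n points toward azimuth atan2(n_x, n_y) = 305°, the dip direction.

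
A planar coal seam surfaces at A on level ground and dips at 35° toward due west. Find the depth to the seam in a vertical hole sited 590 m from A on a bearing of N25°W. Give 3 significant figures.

175 m

The hole lies 65° from the dip direction, so the down-dip offset is 590 × cos 65° = 249.34 m.
Depth = down-dip offset × tan(dip) = 249.34 × tan 35° = 249.34 × 0.7002
Depth = 174.59 m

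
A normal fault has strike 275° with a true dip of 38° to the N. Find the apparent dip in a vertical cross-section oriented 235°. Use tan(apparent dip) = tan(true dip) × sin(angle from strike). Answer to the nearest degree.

27°

Angle between strike (275°) and section (235°): β = 40°.
tan α = tan 38° × sin 40° = 0.7813 × 0.6428 = 0.5022
apparent dip = arctan 0.5022 = 26.67°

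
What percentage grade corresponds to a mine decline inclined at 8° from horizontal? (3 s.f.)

14.1%

grade % = 100 × tan 8° = 100 × 0.1405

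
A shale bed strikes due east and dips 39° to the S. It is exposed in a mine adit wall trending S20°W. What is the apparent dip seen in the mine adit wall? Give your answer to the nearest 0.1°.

The strike is due east and the section trends S20°W; the acute angle between them is β = 70°.
tan α = tan 39° × sin 70° = 0.8098 × 0.9397 = 0.7609
apparent dip = arctan 0.7609 = 37.27°

37.3°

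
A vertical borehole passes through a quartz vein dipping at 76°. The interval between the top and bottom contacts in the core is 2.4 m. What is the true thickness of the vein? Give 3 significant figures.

0.581 m

True thickness t = h · cos(dip) = 2.4 × cos 76°
t = 2.4 × 0.2419 = 0.581 m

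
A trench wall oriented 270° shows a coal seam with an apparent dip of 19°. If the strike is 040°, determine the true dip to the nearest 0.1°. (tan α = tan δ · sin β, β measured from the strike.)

24.2°

β = acute angle between strike 040° and section 270° = 50°.
tan δ = tan α / sin β = tan 19° / sin 50° = 0.3443 / 0.7660 = 0.4495
δ = arctan(0.4495) = 24.20°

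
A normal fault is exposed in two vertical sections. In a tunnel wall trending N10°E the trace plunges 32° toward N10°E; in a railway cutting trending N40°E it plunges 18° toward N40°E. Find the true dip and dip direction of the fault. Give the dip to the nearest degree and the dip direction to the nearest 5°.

The two traces are lines in the plane: v₁ = (sin 10°·cos 32°, cos 10°·cos 32°, −sin 32°), v₂ = (sin 40°·cos 18°, cos 40°·cos 18°, −sin 18°).
n = v₁ × v₂ = (-0.128, 0.278, 0.403) (taken with n_z > 0).
True dip = arccos(n_z / |n|) = arccos(0.7962) = 37.2°.
The horizontal component of n points toward azimuth atan2(n_x, n_y) = 335°, the dip direction.

true dip 37°, dip direction 335°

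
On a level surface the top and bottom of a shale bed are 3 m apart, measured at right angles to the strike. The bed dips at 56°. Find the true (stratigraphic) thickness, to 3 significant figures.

2.49 m

True thickness t = w · sin(dip) = 3 × sin 56°
t = 3 × 0.8290 = 2.487 m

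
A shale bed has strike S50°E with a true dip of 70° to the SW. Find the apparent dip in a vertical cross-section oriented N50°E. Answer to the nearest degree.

70°

The strike is S50°E and the section trends N50°E; the acute angle between them is β = 80°.
tan α = tan 70° × sin 80° = 2.7475 × 0.9848 = 2.7057
apparent dip = arctan 2.7057 = 69.72°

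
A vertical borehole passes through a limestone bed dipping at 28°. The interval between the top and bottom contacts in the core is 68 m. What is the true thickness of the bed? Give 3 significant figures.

True thickness t = h · cos(dip) = 68 × cos 28°
t = 68 × 0.8829 = 60.040 m

60.0 m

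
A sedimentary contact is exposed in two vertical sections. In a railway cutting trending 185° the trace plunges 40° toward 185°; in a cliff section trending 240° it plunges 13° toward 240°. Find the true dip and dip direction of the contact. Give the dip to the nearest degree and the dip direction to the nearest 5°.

true dip 42°, dip direction 165°

The two traces are lines in the plane: v₁ = (sin 185°·cos 40°, cos 185°·cos 40°, −sin 40°), v₂ = (sin 240°·cos 13°, cos 240°·cos 13°, −sin 13°).
Cross product v₁ × v₂ gives the pole to the plane: n ∝ (0.141, -0.527, 0.611).
tan δ = √(n_x²+n_y²)/n_z = 0.546/0.611, so δ = 41.8°.
The horizontal component of n points toward azimuth atan2(n_x, n_y) = 165°, the dip direction.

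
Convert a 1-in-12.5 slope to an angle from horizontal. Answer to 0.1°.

4.6°

tan θ = 1/12.5 = 0.0800
θ = arctan(0.0800) = 4.57°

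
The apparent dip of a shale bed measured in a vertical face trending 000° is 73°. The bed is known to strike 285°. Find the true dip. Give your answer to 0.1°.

73.5°

β = acute angle between strike 285° and section 000° = 75°.
tan(true dip) = tan 73° / sin 75° = 3.3862
δ = arctan(3.3862) = 73.55°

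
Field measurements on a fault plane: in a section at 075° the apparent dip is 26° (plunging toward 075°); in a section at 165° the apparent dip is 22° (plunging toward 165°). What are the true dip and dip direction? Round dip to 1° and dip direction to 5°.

Represent each trace as a vector plunging at its apparent dip toward its trend (east-north-up frame): v₁ = (0.868, 0.233, -0.438), v₂ = (0.240, -0.896, -0.375).
n = v₁ × v₂ = (0.480, -0.220, 0.833) (taken with n_z > 0).
Dip δ = arctan(|n_h|/n_z) = arctan(0.528/0.833) = 32.3°.
Dip direction = azimuth of (n_x, n_y) = atan2(0.480, -0.220) = 115°.

true dip 32°, dip direction 115°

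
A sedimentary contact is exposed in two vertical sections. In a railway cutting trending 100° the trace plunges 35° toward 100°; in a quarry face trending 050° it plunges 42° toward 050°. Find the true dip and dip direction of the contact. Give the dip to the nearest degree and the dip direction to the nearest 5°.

true dip 42°, dip direction 060°

The two traces are lines in the plane: v₁ = (sin 100°·cos 35°, cos 100°·cos 35°, −sin 35°), v₂ = (sin 50°·cos 42°, cos 50°·cos 42°, −sin 42°).
The plane normal is n = v₁ × v₂ ∝ (0.369, 0.213, 0.466).
True dip = arccos(n_z / |n|) = arccos(0.7380) = 42.4°.
Dip direction = atan2(0.369, 0.213) = 60° (azimuth of n's horizontal projection).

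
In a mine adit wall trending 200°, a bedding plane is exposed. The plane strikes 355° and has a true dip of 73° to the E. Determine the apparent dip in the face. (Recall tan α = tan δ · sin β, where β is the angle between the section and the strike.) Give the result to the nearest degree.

The strike is 355° and the section trends 200°; the acute angle between them is β = 25°.
tan α = tan 73° × sin 25° = 3.2709 × 0.4226 = 1.3823
apparent dip = arctan 1.3823 = 54.12°

54°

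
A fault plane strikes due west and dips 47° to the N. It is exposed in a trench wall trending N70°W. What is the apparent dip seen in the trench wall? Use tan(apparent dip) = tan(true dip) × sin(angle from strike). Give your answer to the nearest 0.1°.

20.1°

Angle between strike (due west) and section (N70°W): β = 20°.
tan α = tan 47° × sin 20° = 1.0724 × 0.3420 = 0.3668
α = arctan(0.3668) = 20.14°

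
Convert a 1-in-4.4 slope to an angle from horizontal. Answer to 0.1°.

12.8°

tan θ = 1/4.4 = 0.2273
θ = arctan(0.2273) = 12.80°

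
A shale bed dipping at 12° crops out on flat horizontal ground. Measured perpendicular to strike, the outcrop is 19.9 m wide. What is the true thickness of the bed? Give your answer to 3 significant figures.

True thickness t = w · sin(dip) = 19.9 × sin 12°
t = 19.9 × 0.2079 = 4.137 m

4.14 m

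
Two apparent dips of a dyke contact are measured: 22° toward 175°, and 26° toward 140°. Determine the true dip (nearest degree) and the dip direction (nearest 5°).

true dip 26°, dip direction 140°

The two traces are lines in the plane: v₁ = (sin 175°·cos 22°, cos 175°·cos 22°, −sin 22°), v₂ = (sin 140°·cos 26°, cos 140°·cos 26°, −sin 26°).
n = v₁ × v₂ = (0.147, -0.181, 0.478) (taken with n_z > 0).
Dip δ = arctan(|n_h|/n_z) = arctan(0.233/0.478) = 26.0°.
Dip direction = azimuth of (n_x, n_y) = atan2(0.147, -0.181) = 141°.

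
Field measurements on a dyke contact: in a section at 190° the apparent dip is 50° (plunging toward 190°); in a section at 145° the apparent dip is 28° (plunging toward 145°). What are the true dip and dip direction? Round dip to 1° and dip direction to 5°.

Each apparent-dip line lies in the plane. As unit vectors (x east, y north, z up), v₁ plunges 50°→190° and v₂ plunges 28°→145°.
Cross product v₁ × v₂ gives the pole to the plane: n ∝ (-0.257, -0.440, 0.401).
True dip = arccos(n_z / |n|) = arccos(0.6185) = 51.8°.
Dip direction = atan2(-0.257, -0.440) = 210° (azimuth of n's horizontal projection).

true dip 52°, dip direction 210°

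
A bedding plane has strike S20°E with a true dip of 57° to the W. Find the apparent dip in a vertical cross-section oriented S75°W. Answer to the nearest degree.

Angle between strike (S20°E) and section (S75°W): β = 85°.
tan(apparent dip) = tan 57° · sin 85° = 1.5340
α = arctan(1.5340) = 56.90°

57°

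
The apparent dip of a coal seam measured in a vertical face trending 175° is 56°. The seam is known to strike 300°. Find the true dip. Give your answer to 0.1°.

61.1°

β = acute angle between strike 300° and section 175° = 55°.
tan(true dip) = tan 56° / sin 55° = 1.8099
true dip = arctan 1.8099 = 61.08°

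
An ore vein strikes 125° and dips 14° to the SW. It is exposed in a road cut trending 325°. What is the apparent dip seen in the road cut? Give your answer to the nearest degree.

Angle between strike (125°) and section (325°): β = 20°.
tan(apparent dip) = tan 14° · sin 20° = 0.0853
apparent dip = arctan 0.0853 = 4.87°

5°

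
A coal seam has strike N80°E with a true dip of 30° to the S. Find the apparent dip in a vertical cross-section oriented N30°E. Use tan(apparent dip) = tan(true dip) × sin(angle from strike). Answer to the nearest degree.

The strike is N80°E and the section trends N30°E; the acute angle between them is β = 50°.
tan α = tan 30° × sin 50° = 0.5774 × 0.7660 = 0.4423
apparent dip = arctan 0.4423 = 23.86°

24°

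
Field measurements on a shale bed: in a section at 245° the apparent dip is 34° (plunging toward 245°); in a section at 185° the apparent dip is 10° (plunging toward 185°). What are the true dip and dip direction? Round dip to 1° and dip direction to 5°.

Represent each trace as a vector plunging at its apparent dip toward its trend (east-north-up frame): v₁ = (-0.751, -0.350, -0.559), v₂ = (-0.086, -0.981, -0.174).
Cross product v₁ × v₂ gives the pole to the plane: n ∝ (-0.488, -0.082, 0.707).
True dip = arccos(n_z / |n|) = arccos(0.8194) = 35.0°.
The horizontal component of n points toward azimuth atan2(n_x, n_y) = 260°, the dip direction.

true dip 35°, dip direction 260°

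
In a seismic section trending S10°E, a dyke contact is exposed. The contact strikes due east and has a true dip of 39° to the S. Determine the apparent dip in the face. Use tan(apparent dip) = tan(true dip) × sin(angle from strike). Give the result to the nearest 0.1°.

38.6°

Angle between strike (due east) and section (S10°E): β = 80°.
tan(apparent dip) = tan 39° · sin 80° = 0.7975
α = arctan(0.7975) = 38.57°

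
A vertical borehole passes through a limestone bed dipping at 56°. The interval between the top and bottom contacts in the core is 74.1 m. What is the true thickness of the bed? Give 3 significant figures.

True thickness t = h · cos(dip) = 74.1 × cos 56°
t = 74.1 × 0.5592 = 41.436 m

41.4 m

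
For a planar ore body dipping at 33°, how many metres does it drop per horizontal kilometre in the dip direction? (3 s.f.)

drop per km = 1000 × tan 33° = 1000 × 0.6494

649 m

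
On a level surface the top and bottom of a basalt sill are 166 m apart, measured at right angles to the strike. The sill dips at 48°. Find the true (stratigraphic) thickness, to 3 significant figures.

True thickness t = w · sin(dip) = 166 × sin 48°
t = 166 × 0.7431 = 123.362 m

123 m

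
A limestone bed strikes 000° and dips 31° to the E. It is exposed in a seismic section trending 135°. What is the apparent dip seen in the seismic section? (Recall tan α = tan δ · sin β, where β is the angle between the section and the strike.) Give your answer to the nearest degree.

23°

The strike is 000° and the section trends 135°; the acute angle between them is β = 45°.
tan(apparent dip) = tan 31° · sin 45° = 0.4249
α = arctan(0.4249) = 23.02°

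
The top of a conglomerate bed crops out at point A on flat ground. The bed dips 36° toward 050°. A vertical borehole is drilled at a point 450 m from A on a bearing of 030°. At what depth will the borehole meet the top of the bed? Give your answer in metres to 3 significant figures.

The hole lies 20° from the dip direction, so the down-dip offset is 450 × cos 20° = 422.86 m.
Depth = down-dip offset × tan(dip) = 422.86 × tan 36° = 422.86 × 0.7265
Depth = 307.23 m

307 m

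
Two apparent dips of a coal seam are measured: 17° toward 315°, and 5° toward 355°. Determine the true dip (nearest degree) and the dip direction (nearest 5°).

Each apparent-dip line lies in the plane. As unit vectors (x east, y north, z up), v₁ plunges 17°→315° and v₂ plunges 5°→355°.
The plane normal is n = v₁ × v₂ ∝ (-0.231, 0.034, 0.612).
Dip δ = arctan(|n_h|/n_z) = arctan(0.234/0.612) = 20.9°.
Dip direction = atan2(-0.231, 0.034) = 278° (azimuth of n's horizontal projection).

true dip 21°, dip direction 280°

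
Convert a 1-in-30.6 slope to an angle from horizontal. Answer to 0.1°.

tan θ = 1/30.6 = 0.0327
θ = arctan(0.0327) = 1.87°

1.9°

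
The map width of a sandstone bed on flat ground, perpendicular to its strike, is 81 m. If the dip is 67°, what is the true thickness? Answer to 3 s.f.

74.6 m

True thickness t = w · sin(dip) = 81 × sin 67°
t = 81 × 0.9205 = 74.561 m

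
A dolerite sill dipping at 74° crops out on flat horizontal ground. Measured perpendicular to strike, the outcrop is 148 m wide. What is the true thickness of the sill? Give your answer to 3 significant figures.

True thickness t = w · sin(dip) = 148 × sin 74°
t = 148 × 0.9613 = 142.267 m

142 m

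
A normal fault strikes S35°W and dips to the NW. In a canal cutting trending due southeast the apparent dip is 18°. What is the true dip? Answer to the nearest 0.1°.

The section is 80° from the strike.
tan δ = tan α / sin β = tan 18° / sin 80° = 0.3249 / 0.9848 = 0.3299
true dip = arctan 0.3299 = 18.26°

18.3°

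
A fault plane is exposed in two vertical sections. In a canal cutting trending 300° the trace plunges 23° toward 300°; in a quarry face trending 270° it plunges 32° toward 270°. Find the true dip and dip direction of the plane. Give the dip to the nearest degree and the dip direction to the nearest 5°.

true dip 34°, dip direction 250°

Each apparent-dip line lies in the plane. As unit vectors (x east, y north, z up), v₁ plunges 23°→300° and v₂ plunges 32°→270°.
Cross product v₁ × v₂ gives the pole to the plane: n ∝ (-0.244, -0.091, 0.390).
True dip = arccos(n_z / |n|) = arccos(0.8319) = 33.7°.
The horizontal component of n points toward azimuth atan2(n_x, n_y) = 250°, the dip direction.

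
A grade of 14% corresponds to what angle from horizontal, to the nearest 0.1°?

8.0°

tan θ = 14/100 = 0.1400
θ = arctan(0.1400) = 7.97°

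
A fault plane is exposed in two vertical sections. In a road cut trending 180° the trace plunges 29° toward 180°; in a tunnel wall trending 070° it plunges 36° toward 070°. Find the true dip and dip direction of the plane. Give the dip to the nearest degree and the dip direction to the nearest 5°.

true dip 48°, dip direction 120°

The two traces are lines in the plane: v₁ = (sin 180°·cos 29°, cos 180°·cos 29°, −sin 29°), v₂ = (sin 70°·cos 36°, cos 70°·cos 36°, −sin 36°).
The plane normal is n = v₁ × v₂ ∝ (0.648, -0.369, 0.665).
True dip = arccos(n_z / |n|) = arccos(0.6655) = 48.3°.
The horizontal component of n points toward azimuth atan2(n_x, n_y) = 120°, the dip direction.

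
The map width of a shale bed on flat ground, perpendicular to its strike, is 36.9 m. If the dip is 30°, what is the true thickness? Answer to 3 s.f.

18.4 m

True thickness t = w · sin(dip) = 36.9 × sin 30°
t = 36.9 × 0.5000 = 18.450 m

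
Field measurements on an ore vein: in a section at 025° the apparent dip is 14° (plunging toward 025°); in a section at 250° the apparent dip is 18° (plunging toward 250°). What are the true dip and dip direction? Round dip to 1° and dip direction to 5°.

true dip 37°, dip direction 315°

The two traces are lines in the plane: v₁ = (sin 25°·cos 14°, cos 25°·cos 14°, −sin 14°), v₂ = (sin 250°·cos 18°, cos 250°·cos 18°, −sin 18°).
Cross product v₁ × v₂ gives the pole to the plane: n ∝ (-0.350, 0.343, 0.653).
True dip = arccos(n_z / |n|) = arccos(0.7995) = 36.9°.
The horizontal component of n points toward azimuth atan2(n_x, n_y) = 314°, the dip direction.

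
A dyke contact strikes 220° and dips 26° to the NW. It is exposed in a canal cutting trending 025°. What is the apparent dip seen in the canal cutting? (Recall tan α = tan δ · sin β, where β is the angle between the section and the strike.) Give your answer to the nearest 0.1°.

7.2°

The section lies 15° from the strike.
tan α = tan 26° × sin 15° = 0.4877 × 0.2588 = 0.1262
apparent dip = arctan 0.1262 = 7.19°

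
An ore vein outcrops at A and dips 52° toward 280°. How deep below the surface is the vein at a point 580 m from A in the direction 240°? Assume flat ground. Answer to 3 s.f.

The hole lies 40° from the dip direction, so the down-dip offset is 580 × cos 40° = 444.31 m.
Depth = down-dip offset × tan(dip) = 444.31 × tan 52° = 444.31 × 1.2799
Depth = 568.69 m

569 m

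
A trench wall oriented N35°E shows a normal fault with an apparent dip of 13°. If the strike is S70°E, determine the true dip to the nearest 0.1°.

13.4°

β = acute angle between strike S70°E and section N35°E = 75°.
tan δ = tan α / sin β = tan 13° / sin 75° = 0.2309 / 0.9659 = 0.2390
δ = arctan(0.2390) = 13.44°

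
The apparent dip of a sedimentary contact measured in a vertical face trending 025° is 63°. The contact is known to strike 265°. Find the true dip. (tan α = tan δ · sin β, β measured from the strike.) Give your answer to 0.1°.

66.2°

The section is 60° from the strike.
tan δ = tan α / sin β = tan 63° / sin 60° = 1.9626 / 0.8660 = 2.2662
true dip = arctan 2.2662 = 66.19°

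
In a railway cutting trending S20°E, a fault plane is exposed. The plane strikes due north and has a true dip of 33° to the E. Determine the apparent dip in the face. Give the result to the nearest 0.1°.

12.5°

The section lies 20° from the strike.
tan α = tan 33° × sin 20° = 0.6494 × 0.3420 = 0.2221
α = arctan(0.2221) = 12.52°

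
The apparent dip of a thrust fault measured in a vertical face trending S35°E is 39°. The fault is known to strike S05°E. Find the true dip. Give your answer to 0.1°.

The section is 30° from the strike.
tan δ = tan α / sin β = tan 39° / sin 30° = 0.8098 / 0.5000 = 1.6196
true dip = arctan 1.6196 = 58.31°

58.3°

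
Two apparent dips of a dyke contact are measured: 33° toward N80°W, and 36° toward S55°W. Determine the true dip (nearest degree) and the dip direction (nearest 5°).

true dip 37°, dip direction 250°

Represent each trace as a vector plunging at its apparent dip toward its trend (east-north-up frame): v₁ = (-0.826, 0.146, -0.545), v₂ = (-0.663, -0.464, -0.588).
n = v₁ × v₂ = (-0.338, -0.125, 0.480) (taken with n_z > 0).
True dip = arccos(n_z / |n|) = arccos(0.7994) = 36.9°.
Dip direction = azimuth of (n_x, n_y) = atan2(-0.338, -0.125) = 250°.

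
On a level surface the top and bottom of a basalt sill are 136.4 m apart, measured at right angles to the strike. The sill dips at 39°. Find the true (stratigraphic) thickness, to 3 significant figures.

True thickness t = w · sin(dip) = 136.4 × sin 39°
t = 136.4 × 0.6293 = 85.839 m

85.8 m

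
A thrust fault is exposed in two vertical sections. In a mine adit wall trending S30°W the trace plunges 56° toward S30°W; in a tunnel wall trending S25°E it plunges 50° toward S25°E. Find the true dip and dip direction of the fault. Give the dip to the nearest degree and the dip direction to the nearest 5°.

Each apparent-dip line lies in the plane. As unit vectors (x east, y north, z up), v₁ plunges 56°→S30°W and v₂ plunges 50°→S25°E.
The plane normal is n = v₁ × v₂ ∝ (-0.112, -0.439, 0.294).
True dip = arccos(n_z / |n|) = arccos(0.5446) = 57.0°.
Dip direction = atan2(-0.112, -0.439) = 194° (azimuth of n's horizontal projection).

true dip 57°, dip direction 195°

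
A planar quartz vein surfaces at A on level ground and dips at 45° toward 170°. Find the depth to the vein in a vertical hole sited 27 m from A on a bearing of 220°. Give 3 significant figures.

17.4 m

The hole lies 50° from the dip direction, so the down-dip offset is 27 × cos 50° = 17.36 m.
Depth = down-dip offset × tan(dip) = 17.36 × tan 45° = 17.36 × 1.0000
Depth = 17.36 m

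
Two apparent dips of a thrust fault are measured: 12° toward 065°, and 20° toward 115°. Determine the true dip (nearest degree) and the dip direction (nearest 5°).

The two traces are lines in the plane: v₁ = (sin 65°·cos 12°, cos 65°·cos 12°, −sin 12°), v₂ = (sin 115°·cos 20°, cos 115°·cos 20°, −sin 20°).
The plane normal is n = v₁ × v₂ ∝ (0.224, -0.126, 0.704).
Dip δ = arctan(|n_h|/n_z) = arctan(0.257/0.704) = 20.1°.
Dip direction = atan2(0.224, -0.126) = 119° (azimuth of n's horizontal projection).

true dip 20°, dip direction 120°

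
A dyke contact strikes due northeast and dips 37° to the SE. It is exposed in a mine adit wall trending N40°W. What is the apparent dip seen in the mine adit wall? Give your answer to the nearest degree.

37°

The strike is due northeast and the section trends N40°W; the acute angle between them is β = 85°.
tan(apparent dip) = tan 37° · sin 85° = 0.7507
apparent dip = arctan 0.7507 = 36.90°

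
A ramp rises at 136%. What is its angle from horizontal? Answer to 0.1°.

53.7°

tan θ = 136/100 = 1.3600
θ = arctan(1.3600) = 53.67°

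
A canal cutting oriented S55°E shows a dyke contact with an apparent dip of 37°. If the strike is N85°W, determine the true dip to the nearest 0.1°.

β = acute angle between strike N85°W and section S55°E = 30°.
tan δ = tan α / sin β = tan 37° / sin 30° = 0.7536 / 0.5000 = 1.5071
true dip = arctan 1.5071 = 56.43°

56.4°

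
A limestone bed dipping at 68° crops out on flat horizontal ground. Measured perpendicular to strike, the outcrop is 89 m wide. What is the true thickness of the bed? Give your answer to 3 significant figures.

True thickness t = w · sin(dip) = 89 × sin 68°
t = 89 × 0.9272 = 82.519 m

82.5 m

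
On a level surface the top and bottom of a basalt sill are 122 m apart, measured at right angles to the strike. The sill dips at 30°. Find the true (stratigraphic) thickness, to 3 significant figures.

True thickness t = w · sin(dip) = 122 × sin 30°
t = 122 × 0.5000 = 61.000 m

61.0 m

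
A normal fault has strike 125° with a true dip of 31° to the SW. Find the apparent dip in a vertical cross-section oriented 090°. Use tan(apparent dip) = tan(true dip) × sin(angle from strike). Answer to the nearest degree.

The section lies 35° from the strike.
tan(apparent dip) = tan 31° · sin 35° = 0.3446
α = arctan(0.3446) = 19.02°

19°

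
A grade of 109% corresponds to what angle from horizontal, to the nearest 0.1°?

tan θ = 109/100 = 1.0900
θ = arctan(1.0900) = 47.47°

47.5°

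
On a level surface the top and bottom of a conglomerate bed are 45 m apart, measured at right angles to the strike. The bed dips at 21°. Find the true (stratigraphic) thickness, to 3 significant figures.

16.1 m

True thickness t = w · sin(dip) = 45 × sin 21°
t = 45 × 0.3584 = 16.127 m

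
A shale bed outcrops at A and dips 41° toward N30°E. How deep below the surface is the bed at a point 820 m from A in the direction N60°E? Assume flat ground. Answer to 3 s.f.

The hole lies 30° from the dip direction, so the down-dip offset is 820 × cos 30° = 710.14 m.
Depth = down-dip offset × tan(dip) = 710.14 × tan 41° = 710.14 × 0.8693
Depth = 617.32 m

617 m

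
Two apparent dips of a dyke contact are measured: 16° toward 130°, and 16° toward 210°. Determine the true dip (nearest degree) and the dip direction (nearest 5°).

The two traces are lines in the plane: v₁ = (sin 130°·cos 16°, cos 130°·cos 16°, −sin 16°), v₂ = (sin 210°·cos 16°, cos 210°·cos 16°, −sin 16°).
n = v₁ × v₂ = (0.059, -0.335, 0.910) (taken with n_z > 0).
tan δ = √(n_x²+n_y²)/n_z = 0.341/0.910, so δ = 20.5°.
The horizontal component of n points toward azimuth atan2(n_x, n_y) = 170°, the dip direction.

true dip 21°, dip direction 170°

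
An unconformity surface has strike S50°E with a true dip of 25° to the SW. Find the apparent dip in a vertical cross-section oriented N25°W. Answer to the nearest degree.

11°

The section lies 25° from the strike.
tan(apparent dip) = tan 25° · sin 25° = 0.1971
α = arctan(0.1971) = 11.15°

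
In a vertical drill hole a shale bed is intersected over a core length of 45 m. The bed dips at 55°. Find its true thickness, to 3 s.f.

25.8 m

True thickness t = h · cos(dip) = 45 × cos 55°
t = 45 × 0.5736 = 25.811 m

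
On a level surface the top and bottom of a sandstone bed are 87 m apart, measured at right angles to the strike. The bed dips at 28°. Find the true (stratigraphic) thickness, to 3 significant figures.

True thickness t = w · sin(dip) = 87 × sin 28°
t = 87 × 0.4695 = 40.844 m

40.8 m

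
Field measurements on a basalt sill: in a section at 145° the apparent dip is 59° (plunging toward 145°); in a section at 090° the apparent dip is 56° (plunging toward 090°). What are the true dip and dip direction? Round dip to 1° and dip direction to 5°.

Each apparent-dip line lies in the plane. As unit vectors (x east, y north, z up), v₁ plunges 59°→145° and v₂ plunges 56°→090°.
The plane normal is n = v₁ × v₂ ∝ (0.350, -0.234, 0.236).
tan δ = √(n_x²+n_y²)/n_z = 0.421/0.236, so δ = 60.7°.
Dip direction = atan2(0.350, -0.234) = 124° (azimuth of n's horizontal projection).

true dip 61°, dip direction 125°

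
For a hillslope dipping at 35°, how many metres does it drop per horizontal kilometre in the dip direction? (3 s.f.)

700 m

drop per km = 1000 × tan 35° = 1000 × 0.7002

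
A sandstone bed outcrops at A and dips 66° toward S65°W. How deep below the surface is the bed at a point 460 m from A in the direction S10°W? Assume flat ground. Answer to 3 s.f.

The hole lies 55° from the dip direction, so the down-dip offset is 460 × cos 55° = 263.85 m.
Depth = down-dip offset × tan(dip) = 263.85 × tan 66° = 263.85 × 2.2460
Depth = 592.61 m

593 m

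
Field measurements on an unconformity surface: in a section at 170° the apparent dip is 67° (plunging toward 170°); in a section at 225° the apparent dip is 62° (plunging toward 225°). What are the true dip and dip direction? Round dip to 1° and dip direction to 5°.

The two traces are lines in the plane: v₁ = (sin 170°·cos 67°, cos 170°·cos 67°, −sin 67°), v₂ = (sin 225°·cos 62°, cos 225°·cos 62°, −sin 62°).
n = v₁ × v₂ = (-0.034, -0.365, 0.150) (taken with n_z > 0).
Dip δ = arctan(|n_h|/n_z) = arctan(0.367/0.150) = 67.7°.
Dip direction = azimuth of (n_x, n_y) = atan2(-0.034, -0.365) = 185°.

true dip 68°, dip direction 185°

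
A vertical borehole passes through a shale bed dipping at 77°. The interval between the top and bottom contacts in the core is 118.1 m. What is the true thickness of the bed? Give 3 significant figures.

26.6 m

True thickness t = h · cos(dip) = 118.1 × cos 77°
t = 118.1 × 0.2250 = 26.567 m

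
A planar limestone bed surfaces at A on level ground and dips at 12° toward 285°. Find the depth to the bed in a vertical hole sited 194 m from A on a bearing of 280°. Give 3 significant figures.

The hole lies 5° from the dip direction, so the down-dip offset is 194 × cos 5° = 193.26 m.
Depth = down-dip offset × tan(dip) = 193.26 × tan 12° = 193.26 × 0.2126
Depth = 41.08 m

41.1 m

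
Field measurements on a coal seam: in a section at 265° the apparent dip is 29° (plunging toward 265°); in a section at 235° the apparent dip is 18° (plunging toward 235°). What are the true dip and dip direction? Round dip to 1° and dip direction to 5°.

The two traces are lines in the plane: v₁ = (sin 265°·cos 29°, cos 265°·cos 29°, −sin 29°), v₂ = (sin 235°·cos 18°, cos 235°·cos 18°, −sin 18°).
Cross product v₁ × v₂ gives the pole to the plane: n ∝ (-0.241, 0.108, 0.416).
True dip = arccos(n_z / |n|) = arccos(0.8441) = 32.4°.
Dip direction = azimuth of (n_x, n_y) = atan2(-0.241, 0.108) = 294°.

true dip 32°, dip direction 295°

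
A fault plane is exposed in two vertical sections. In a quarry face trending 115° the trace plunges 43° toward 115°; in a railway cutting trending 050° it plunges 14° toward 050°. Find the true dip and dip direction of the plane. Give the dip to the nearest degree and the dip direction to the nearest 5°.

true dip 43°, dip direction 125°

Represent each trace as a vector plunging at its apparent dip toward its trend (east-north-up frame): v₁ = (0.663, -0.309, -0.682), v₂ = (0.743, 0.624, -0.242).
n = v₁ × v₂ = (0.500, -0.347, 0.643) (taken with n_z > 0).
True dip = arccos(n_z / |n|) = arccos(0.7264) = 43.4°.
The horizontal component of n points toward azimuth atan2(n_x, n_y) = 125°, the dip direction.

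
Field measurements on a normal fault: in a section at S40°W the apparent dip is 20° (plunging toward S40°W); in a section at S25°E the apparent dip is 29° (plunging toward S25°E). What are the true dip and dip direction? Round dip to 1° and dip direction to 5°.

Represent each trace as a vector plunging at its apparent dip toward its trend (east-north-up frame): v₁ = (-0.604, -0.720, -0.342), v₂ = (0.370, -0.793, -0.485).
n = v₁ × v₂ = (0.078, -0.419, 0.745) (taken with n_z > 0).
True dip = arccos(n_z / |n|) = arccos(0.8678) = 29.8°.
Dip direction = azimuth of (n_x, n_y) = atan2(0.078, -0.419) = 169°.

true dip 30°, dip direction 170°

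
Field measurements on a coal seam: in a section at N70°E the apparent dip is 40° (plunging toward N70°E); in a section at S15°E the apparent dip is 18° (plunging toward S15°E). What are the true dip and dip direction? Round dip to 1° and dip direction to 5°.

The two traces are lines in the plane: v₁ = (sin 70°·cos 40°, cos 70°·cos 40°, −sin 40°), v₂ = (sin 165°·cos 18°, cos 165°·cos 18°, −sin 18°).
n = v₁ × v₂ = (0.671, -0.064, 0.726) (taken with n_z > 0).
Dip δ = arctan(|n_h|/n_z) = arctan(0.675/0.726) = 42.9°.
Dip direction = azimuth of (n_x, n_y) = atan2(0.671, -0.064) = 95°.

true dip 43°, dip direction 095°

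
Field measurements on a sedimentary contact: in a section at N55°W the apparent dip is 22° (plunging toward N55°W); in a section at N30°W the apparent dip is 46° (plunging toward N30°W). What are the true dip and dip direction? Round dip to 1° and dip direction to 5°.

true dip 59°, dip direction 020°

The two traces are lines in the plane: v₁ = (sin 305°·cos 22°, cos 305°·cos 22°, −sin 22°), v₂ = (sin 330°·cos 46°, cos 330°·cos 46°, −sin 46°).
The plane normal is n = v₁ × v₂ ∝ (0.157, 0.416, 0.272).
tan δ = √(n_x²+n_y²)/n_z = 0.445/0.272, so δ = 58.5°.
Dip direction = azimuth of (n_x, n_y) = atan2(0.157, 0.416) = 21°.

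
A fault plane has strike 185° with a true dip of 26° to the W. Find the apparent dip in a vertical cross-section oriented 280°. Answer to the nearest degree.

Angle between strike (185°) and section (280°): β = 85°.
tan α = tan 26° × sin 85° = 0.4877 × 0.9962 = 0.4859
apparent dip = arctan 0.4859 = 25.91°

26°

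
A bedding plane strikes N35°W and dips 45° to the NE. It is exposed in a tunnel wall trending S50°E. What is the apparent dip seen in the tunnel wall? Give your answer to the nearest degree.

The strike is N35°W and the section trends S50°E; the acute angle between them is β = 15°.
tan(apparent dip) = tan 45° · sin 15° = 0.2588
α = arctan(0.2588) = 14.51°

15°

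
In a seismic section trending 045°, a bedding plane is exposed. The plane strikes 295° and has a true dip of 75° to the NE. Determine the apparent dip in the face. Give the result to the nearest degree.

The strike is 295° and the section trends 045°; the acute angle between them is β = 70°.
tan(apparent dip) = tan 75° · sin 70° = 3.5070
apparent dip = arctan 3.5070 = 74.08°

74°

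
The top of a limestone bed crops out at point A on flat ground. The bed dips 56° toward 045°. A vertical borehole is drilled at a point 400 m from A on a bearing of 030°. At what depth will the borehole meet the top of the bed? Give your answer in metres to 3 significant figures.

573 m

The hole lies 15° from the dip direction, so the down-dip offset is 400 × cos 15° = 386.37 m.
Depth = down-dip offset × tan(dip) = 386.37 × tan 56° = 386.37 × 1.4826
Depth = 572.82 m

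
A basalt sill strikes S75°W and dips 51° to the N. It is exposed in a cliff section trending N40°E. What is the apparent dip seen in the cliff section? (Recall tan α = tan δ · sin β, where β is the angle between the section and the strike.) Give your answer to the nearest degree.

35°

The strike is S75°W and the section trends N40°E; the acute angle between them is β = 35°.
tan(apparent dip) = tan 51° · sin 35° = 0.7083
apparent dip = arctan 0.7083 = 35.31°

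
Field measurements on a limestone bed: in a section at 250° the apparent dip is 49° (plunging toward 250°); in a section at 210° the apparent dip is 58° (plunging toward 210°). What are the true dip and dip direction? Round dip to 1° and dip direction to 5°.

Each apparent-dip line lies in the plane. As unit vectors (x east, y north, z up), v₁ plunges 49°→250° and v₂ plunges 58°→210°.
The plane normal is n = v₁ × v₂ ∝ (-0.156, -0.323, 0.223).
Dip δ = arctan(|n_h|/n_z) = arctan(0.359/0.223) = 58.1°.
Dip direction = atan2(-0.156, -0.323) = 206° (azimuth of n's horizontal projection).

true dip 58°, dip direction 205°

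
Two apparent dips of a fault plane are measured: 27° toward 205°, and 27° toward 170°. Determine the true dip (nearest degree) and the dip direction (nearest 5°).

true dip 28°, dip direction 190°

The two traces are lines in the plane: v₁ = (sin 205°·cos 27°, cos 205°·cos 27°, −sin 27°), v₂ = (sin 170°·cos 27°, cos 170°·cos 27°, −sin 27°).
The plane normal is n = v₁ × v₂ ∝ (-0.032, -0.241, 0.455).
tan δ = √(n_x²+n_y²)/n_z = 0.243/0.455, so δ = 28.1°.
Dip direction = azimuth of (n_x, n_y) = atan2(-0.032, -0.241) = 188°.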